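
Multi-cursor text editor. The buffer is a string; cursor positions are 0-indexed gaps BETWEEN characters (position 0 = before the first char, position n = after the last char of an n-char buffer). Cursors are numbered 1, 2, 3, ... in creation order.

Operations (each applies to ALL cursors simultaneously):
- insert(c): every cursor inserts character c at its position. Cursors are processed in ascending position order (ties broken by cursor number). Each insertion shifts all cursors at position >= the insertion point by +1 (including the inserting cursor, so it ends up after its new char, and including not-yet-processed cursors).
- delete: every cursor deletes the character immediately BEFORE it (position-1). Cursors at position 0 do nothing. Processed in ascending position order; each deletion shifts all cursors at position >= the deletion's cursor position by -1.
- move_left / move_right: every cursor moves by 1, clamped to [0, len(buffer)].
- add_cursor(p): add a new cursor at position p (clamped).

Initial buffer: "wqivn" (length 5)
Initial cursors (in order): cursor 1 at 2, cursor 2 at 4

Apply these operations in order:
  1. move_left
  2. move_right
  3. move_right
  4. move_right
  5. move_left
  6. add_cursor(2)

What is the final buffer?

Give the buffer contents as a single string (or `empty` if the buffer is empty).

Answer: wqivn

Derivation:
After op 1 (move_left): buffer="wqivn" (len 5), cursors c1@1 c2@3, authorship .....
After op 2 (move_right): buffer="wqivn" (len 5), cursors c1@2 c2@4, authorship .....
After op 3 (move_right): buffer="wqivn" (len 5), cursors c1@3 c2@5, authorship .....
After op 4 (move_right): buffer="wqivn" (len 5), cursors c1@4 c2@5, authorship .....
After op 5 (move_left): buffer="wqivn" (len 5), cursors c1@3 c2@4, authorship .....
After op 6 (add_cursor(2)): buffer="wqivn" (len 5), cursors c3@2 c1@3 c2@4, authorship .....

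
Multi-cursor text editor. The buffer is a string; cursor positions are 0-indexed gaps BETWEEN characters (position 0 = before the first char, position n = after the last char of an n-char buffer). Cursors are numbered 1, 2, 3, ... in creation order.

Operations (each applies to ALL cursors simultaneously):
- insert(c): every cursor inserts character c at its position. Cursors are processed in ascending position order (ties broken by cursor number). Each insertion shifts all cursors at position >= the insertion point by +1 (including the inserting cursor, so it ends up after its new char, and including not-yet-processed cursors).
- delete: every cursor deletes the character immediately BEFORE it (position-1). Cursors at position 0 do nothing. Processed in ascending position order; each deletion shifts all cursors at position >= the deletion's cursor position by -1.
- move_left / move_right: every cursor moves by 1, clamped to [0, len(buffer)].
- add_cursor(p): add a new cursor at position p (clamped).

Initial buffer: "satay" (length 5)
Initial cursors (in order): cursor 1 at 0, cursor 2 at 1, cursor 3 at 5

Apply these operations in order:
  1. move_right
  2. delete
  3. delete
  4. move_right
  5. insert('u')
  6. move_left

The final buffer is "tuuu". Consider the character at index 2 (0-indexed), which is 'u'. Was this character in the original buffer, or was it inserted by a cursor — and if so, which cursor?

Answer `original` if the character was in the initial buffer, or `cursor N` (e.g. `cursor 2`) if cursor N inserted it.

After op 1 (move_right): buffer="satay" (len 5), cursors c1@1 c2@2 c3@5, authorship .....
After op 2 (delete): buffer="ta" (len 2), cursors c1@0 c2@0 c3@2, authorship ..
After op 3 (delete): buffer="t" (len 1), cursors c1@0 c2@0 c3@1, authorship .
After op 4 (move_right): buffer="t" (len 1), cursors c1@1 c2@1 c3@1, authorship .
After op 5 (insert('u')): buffer="tuuu" (len 4), cursors c1@4 c2@4 c3@4, authorship .123
After op 6 (move_left): buffer="tuuu" (len 4), cursors c1@3 c2@3 c3@3, authorship .123
Authorship (.=original, N=cursor N): . 1 2 3
Index 2: author = 2

Answer: cursor 2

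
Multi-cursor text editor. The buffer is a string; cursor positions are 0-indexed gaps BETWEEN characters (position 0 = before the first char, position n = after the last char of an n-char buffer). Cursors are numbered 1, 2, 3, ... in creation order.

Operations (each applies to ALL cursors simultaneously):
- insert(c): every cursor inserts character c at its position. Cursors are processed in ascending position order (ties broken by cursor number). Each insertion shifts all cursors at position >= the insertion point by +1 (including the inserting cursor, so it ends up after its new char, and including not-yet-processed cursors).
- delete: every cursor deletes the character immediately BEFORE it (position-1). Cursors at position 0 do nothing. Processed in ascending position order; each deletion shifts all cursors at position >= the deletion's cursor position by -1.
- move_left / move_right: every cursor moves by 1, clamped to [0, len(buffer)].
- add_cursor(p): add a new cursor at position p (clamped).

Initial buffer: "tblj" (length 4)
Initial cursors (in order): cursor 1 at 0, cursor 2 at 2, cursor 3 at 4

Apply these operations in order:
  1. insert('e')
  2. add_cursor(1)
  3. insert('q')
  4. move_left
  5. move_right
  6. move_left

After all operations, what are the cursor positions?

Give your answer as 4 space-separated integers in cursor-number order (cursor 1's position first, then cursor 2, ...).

Answer: 2 6 10 2

Derivation:
After op 1 (insert('e')): buffer="etbelje" (len 7), cursors c1@1 c2@4 c3@7, authorship 1..2..3
After op 2 (add_cursor(1)): buffer="etbelje" (len 7), cursors c1@1 c4@1 c2@4 c3@7, authorship 1..2..3
After op 3 (insert('q')): buffer="eqqtbeqljeq" (len 11), cursors c1@3 c4@3 c2@7 c3@11, authorship 114..22..33
After op 4 (move_left): buffer="eqqtbeqljeq" (len 11), cursors c1@2 c4@2 c2@6 c3@10, authorship 114..22..33
After op 5 (move_right): buffer="eqqtbeqljeq" (len 11), cursors c1@3 c4@3 c2@7 c3@11, authorship 114..22..33
After op 6 (move_left): buffer="eqqtbeqljeq" (len 11), cursors c1@2 c4@2 c2@6 c3@10, authorship 114..22..33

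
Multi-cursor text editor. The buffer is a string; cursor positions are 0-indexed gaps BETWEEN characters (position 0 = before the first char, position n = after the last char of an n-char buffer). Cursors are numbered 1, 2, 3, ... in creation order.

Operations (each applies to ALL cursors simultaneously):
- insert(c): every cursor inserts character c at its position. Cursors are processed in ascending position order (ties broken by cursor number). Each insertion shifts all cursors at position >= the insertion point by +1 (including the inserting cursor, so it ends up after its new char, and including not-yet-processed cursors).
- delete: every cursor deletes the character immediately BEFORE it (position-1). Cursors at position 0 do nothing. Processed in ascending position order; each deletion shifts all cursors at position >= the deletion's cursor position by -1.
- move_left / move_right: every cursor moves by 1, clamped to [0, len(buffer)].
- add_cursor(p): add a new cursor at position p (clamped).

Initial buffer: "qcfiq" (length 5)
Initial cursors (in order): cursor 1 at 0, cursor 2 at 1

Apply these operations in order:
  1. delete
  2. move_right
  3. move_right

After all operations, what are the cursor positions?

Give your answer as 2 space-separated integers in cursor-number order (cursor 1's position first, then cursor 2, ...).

Answer: 2 2

Derivation:
After op 1 (delete): buffer="cfiq" (len 4), cursors c1@0 c2@0, authorship ....
After op 2 (move_right): buffer="cfiq" (len 4), cursors c1@1 c2@1, authorship ....
After op 3 (move_right): buffer="cfiq" (len 4), cursors c1@2 c2@2, authorship ....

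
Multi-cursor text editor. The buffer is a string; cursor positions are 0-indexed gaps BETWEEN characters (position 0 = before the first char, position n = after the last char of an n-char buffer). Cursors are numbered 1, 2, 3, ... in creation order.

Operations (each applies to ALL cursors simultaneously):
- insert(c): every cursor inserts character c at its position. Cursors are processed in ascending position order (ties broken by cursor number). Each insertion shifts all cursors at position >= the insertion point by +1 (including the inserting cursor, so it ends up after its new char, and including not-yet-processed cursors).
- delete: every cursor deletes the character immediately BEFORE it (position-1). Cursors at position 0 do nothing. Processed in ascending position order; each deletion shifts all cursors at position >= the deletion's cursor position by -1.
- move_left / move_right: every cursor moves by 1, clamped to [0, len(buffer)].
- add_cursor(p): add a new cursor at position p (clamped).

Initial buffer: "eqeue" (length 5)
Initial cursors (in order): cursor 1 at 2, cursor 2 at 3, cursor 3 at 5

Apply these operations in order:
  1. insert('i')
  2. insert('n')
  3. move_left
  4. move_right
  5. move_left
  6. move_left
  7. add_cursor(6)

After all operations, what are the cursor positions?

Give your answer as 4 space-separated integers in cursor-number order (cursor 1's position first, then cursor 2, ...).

After op 1 (insert('i')): buffer="eqieiuei" (len 8), cursors c1@3 c2@5 c3@8, authorship ..1.2..3
After op 2 (insert('n')): buffer="eqineinuein" (len 11), cursors c1@4 c2@7 c3@11, authorship ..11.22..33
After op 3 (move_left): buffer="eqineinuein" (len 11), cursors c1@3 c2@6 c3@10, authorship ..11.22..33
After op 4 (move_right): buffer="eqineinuein" (len 11), cursors c1@4 c2@7 c3@11, authorship ..11.22..33
After op 5 (move_left): buffer="eqineinuein" (len 11), cursors c1@3 c2@6 c3@10, authorship ..11.22..33
After op 6 (move_left): buffer="eqineinuein" (len 11), cursors c1@2 c2@5 c3@9, authorship ..11.22..33
After op 7 (add_cursor(6)): buffer="eqineinuein" (len 11), cursors c1@2 c2@5 c4@6 c3@9, authorship ..11.22..33

Answer: 2 5 9 6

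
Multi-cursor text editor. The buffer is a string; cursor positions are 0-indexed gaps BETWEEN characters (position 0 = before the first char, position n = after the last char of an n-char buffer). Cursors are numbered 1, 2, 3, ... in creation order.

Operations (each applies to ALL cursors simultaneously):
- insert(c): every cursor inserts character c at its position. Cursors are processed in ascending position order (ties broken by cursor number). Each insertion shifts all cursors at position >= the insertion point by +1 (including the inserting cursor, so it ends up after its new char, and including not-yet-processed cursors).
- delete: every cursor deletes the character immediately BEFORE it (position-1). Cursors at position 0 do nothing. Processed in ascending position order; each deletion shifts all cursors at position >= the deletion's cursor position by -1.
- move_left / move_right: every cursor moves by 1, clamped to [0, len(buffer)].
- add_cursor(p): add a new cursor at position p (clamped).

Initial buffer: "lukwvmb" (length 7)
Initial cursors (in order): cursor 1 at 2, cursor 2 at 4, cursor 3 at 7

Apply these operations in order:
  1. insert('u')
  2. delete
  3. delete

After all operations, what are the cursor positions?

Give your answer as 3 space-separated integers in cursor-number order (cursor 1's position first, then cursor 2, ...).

After op 1 (insert('u')): buffer="luukwuvmbu" (len 10), cursors c1@3 c2@6 c3@10, authorship ..1..2...3
After op 2 (delete): buffer="lukwvmb" (len 7), cursors c1@2 c2@4 c3@7, authorship .......
After op 3 (delete): buffer="lkvm" (len 4), cursors c1@1 c2@2 c3@4, authorship ....

Answer: 1 2 4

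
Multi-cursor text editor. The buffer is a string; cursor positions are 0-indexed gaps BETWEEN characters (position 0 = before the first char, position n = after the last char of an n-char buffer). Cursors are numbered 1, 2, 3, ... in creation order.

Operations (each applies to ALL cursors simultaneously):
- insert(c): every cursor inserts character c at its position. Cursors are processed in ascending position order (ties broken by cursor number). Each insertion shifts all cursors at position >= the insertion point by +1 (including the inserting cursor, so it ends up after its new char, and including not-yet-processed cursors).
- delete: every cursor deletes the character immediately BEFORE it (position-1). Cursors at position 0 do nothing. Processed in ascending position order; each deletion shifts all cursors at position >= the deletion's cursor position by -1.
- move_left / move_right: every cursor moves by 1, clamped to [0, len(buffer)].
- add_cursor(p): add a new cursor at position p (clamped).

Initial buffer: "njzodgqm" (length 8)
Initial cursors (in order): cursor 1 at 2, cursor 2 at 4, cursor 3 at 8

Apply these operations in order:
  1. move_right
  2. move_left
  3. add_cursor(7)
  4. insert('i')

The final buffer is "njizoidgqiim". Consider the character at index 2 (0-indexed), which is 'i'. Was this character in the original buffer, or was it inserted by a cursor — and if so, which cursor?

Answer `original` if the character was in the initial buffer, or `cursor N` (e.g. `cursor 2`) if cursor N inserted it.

After op 1 (move_right): buffer="njzodgqm" (len 8), cursors c1@3 c2@5 c3@8, authorship ........
After op 2 (move_left): buffer="njzodgqm" (len 8), cursors c1@2 c2@4 c3@7, authorship ........
After op 3 (add_cursor(7)): buffer="njzodgqm" (len 8), cursors c1@2 c2@4 c3@7 c4@7, authorship ........
After op 4 (insert('i')): buffer="njizoidgqiim" (len 12), cursors c1@3 c2@6 c3@11 c4@11, authorship ..1..2...34.
Authorship (.=original, N=cursor N): . . 1 . . 2 . . . 3 4 .
Index 2: author = 1

Answer: cursor 1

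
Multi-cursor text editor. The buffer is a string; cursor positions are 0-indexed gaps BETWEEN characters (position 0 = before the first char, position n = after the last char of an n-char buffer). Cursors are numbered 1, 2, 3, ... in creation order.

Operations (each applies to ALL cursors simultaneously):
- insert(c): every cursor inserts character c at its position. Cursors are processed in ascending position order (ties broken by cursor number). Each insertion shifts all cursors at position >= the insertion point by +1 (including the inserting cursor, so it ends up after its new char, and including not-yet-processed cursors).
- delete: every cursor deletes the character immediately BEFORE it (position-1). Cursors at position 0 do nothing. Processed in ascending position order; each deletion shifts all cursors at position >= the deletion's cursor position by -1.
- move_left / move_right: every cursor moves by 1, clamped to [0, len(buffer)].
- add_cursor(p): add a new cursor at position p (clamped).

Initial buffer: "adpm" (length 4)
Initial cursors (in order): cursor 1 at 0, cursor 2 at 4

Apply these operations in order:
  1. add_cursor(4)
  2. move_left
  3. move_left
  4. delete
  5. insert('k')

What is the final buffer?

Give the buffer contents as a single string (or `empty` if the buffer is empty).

Answer: kkkpm

Derivation:
After op 1 (add_cursor(4)): buffer="adpm" (len 4), cursors c1@0 c2@4 c3@4, authorship ....
After op 2 (move_left): buffer="adpm" (len 4), cursors c1@0 c2@3 c3@3, authorship ....
After op 3 (move_left): buffer="adpm" (len 4), cursors c1@0 c2@2 c3@2, authorship ....
After op 4 (delete): buffer="pm" (len 2), cursors c1@0 c2@0 c3@0, authorship ..
After op 5 (insert('k')): buffer="kkkpm" (len 5), cursors c1@3 c2@3 c3@3, authorship 123..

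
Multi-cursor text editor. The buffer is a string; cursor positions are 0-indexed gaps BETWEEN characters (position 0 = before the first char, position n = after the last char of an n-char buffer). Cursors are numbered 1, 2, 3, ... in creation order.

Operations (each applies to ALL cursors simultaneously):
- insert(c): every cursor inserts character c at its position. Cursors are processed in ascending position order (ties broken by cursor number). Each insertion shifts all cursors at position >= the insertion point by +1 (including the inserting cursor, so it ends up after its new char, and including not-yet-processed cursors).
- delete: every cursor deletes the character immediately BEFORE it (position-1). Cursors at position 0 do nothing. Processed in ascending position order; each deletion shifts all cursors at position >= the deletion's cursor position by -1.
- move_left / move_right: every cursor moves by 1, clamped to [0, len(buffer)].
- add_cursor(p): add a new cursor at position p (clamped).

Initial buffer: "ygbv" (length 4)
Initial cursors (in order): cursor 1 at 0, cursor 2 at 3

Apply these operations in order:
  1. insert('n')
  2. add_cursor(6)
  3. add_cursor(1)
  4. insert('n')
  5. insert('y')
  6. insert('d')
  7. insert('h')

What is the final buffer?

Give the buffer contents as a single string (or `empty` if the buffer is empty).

Answer: nnnyyddhhygbnnydhvnydh

Derivation:
After op 1 (insert('n')): buffer="nygbnv" (len 6), cursors c1@1 c2@5, authorship 1...2.
After op 2 (add_cursor(6)): buffer="nygbnv" (len 6), cursors c1@1 c2@5 c3@6, authorship 1...2.
After op 3 (add_cursor(1)): buffer="nygbnv" (len 6), cursors c1@1 c4@1 c2@5 c3@6, authorship 1...2.
After op 4 (insert('n')): buffer="nnnygbnnvn" (len 10), cursors c1@3 c4@3 c2@8 c3@10, authorship 114...22.3
After op 5 (insert('y')): buffer="nnnyyygbnnyvny" (len 14), cursors c1@5 c4@5 c2@11 c3@14, authorship 11414...222.33
After op 6 (insert('d')): buffer="nnnyyddygbnnydvnyd" (len 18), cursors c1@7 c4@7 c2@14 c3@18, authorship 1141414...2222.333
After op 7 (insert('h')): buffer="nnnyyddhhygbnnydhvnydh" (len 22), cursors c1@9 c4@9 c2@17 c3@22, authorship 114141414...22222.3333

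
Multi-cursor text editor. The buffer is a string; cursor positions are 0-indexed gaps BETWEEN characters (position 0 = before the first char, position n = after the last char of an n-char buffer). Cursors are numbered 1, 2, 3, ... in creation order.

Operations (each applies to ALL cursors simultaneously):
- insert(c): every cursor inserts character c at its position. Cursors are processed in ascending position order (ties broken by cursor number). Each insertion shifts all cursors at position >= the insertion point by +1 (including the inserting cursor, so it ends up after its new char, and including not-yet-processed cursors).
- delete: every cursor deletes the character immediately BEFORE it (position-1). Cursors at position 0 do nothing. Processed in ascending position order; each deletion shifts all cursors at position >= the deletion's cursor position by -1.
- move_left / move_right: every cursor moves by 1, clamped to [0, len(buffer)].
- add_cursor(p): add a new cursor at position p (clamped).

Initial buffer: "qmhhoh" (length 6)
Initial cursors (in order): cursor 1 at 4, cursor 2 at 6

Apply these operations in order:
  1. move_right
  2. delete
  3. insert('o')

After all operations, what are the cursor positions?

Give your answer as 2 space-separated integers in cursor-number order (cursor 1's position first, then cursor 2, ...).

After op 1 (move_right): buffer="qmhhoh" (len 6), cursors c1@5 c2@6, authorship ......
After op 2 (delete): buffer="qmhh" (len 4), cursors c1@4 c2@4, authorship ....
After op 3 (insert('o')): buffer="qmhhoo" (len 6), cursors c1@6 c2@6, authorship ....12

Answer: 6 6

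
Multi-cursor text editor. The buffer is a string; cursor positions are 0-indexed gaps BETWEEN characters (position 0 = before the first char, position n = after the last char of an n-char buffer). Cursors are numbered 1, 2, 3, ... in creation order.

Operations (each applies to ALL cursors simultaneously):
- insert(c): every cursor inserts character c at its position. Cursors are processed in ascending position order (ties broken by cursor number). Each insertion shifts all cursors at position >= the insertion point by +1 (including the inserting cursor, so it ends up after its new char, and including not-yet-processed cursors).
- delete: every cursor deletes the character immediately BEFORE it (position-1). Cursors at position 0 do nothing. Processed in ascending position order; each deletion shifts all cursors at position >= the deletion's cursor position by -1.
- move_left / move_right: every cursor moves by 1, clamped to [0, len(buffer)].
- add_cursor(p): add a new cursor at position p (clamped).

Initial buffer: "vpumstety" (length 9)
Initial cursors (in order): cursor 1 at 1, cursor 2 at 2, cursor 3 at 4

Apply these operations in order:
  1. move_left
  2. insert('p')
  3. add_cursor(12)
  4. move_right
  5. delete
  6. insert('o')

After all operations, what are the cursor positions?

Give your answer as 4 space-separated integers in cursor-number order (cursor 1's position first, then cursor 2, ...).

Answer: 2 4 7 12

Derivation:
After op 1 (move_left): buffer="vpumstety" (len 9), cursors c1@0 c2@1 c3@3, authorship .........
After op 2 (insert('p')): buffer="pvppupmstety" (len 12), cursors c1@1 c2@3 c3@6, authorship 1.2..3......
After op 3 (add_cursor(12)): buffer="pvppupmstety" (len 12), cursors c1@1 c2@3 c3@6 c4@12, authorship 1.2..3......
After op 4 (move_right): buffer="pvppupmstety" (len 12), cursors c1@2 c2@4 c3@7 c4@12, authorship 1.2..3......
After op 5 (delete): buffer="ppupstet" (len 8), cursors c1@1 c2@2 c3@4 c4@8, authorship 12.3....
After op 6 (insert('o')): buffer="popouposteto" (len 12), cursors c1@2 c2@4 c3@7 c4@12, authorship 1122.33....4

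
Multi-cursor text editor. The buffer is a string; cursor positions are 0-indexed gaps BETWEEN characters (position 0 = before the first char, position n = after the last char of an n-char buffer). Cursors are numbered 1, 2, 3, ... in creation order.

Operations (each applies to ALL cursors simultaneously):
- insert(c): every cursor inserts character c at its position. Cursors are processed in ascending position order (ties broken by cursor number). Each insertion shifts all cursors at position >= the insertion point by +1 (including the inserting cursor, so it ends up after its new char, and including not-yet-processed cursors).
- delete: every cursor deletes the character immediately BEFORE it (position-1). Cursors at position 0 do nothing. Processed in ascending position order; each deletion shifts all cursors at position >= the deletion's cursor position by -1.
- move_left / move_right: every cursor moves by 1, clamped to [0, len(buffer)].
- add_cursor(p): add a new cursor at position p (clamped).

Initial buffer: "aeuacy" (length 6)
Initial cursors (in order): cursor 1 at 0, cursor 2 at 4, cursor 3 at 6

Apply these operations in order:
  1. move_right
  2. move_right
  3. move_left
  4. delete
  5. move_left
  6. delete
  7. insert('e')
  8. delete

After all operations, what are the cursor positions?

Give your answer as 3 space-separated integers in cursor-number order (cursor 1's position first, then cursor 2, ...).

Answer: 0 0 0

Derivation:
After op 1 (move_right): buffer="aeuacy" (len 6), cursors c1@1 c2@5 c3@6, authorship ......
After op 2 (move_right): buffer="aeuacy" (len 6), cursors c1@2 c2@6 c3@6, authorship ......
After op 3 (move_left): buffer="aeuacy" (len 6), cursors c1@1 c2@5 c3@5, authorship ......
After op 4 (delete): buffer="euy" (len 3), cursors c1@0 c2@2 c3@2, authorship ...
After op 5 (move_left): buffer="euy" (len 3), cursors c1@0 c2@1 c3@1, authorship ...
After op 6 (delete): buffer="uy" (len 2), cursors c1@0 c2@0 c3@0, authorship ..
After op 7 (insert('e')): buffer="eeeuy" (len 5), cursors c1@3 c2@3 c3@3, authorship 123..
After op 8 (delete): buffer="uy" (len 2), cursors c1@0 c2@0 c3@0, authorship ..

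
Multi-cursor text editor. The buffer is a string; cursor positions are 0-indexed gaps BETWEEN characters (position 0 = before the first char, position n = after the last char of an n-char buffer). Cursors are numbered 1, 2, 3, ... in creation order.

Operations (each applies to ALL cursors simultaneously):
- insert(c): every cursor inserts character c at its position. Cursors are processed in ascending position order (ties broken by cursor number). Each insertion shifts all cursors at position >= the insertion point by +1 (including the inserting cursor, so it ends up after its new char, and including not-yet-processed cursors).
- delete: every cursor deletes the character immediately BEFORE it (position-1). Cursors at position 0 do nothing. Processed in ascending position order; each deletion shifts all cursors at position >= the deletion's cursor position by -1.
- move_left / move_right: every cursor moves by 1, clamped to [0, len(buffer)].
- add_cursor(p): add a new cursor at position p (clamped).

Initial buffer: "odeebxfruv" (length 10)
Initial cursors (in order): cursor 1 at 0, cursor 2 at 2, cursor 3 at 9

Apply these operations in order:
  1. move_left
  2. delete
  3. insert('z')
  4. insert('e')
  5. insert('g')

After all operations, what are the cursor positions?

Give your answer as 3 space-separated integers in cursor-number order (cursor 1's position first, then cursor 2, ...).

After op 1 (move_left): buffer="odeebxfruv" (len 10), cursors c1@0 c2@1 c3@8, authorship ..........
After op 2 (delete): buffer="deebxfuv" (len 8), cursors c1@0 c2@0 c3@6, authorship ........
After op 3 (insert('z')): buffer="zzdeebxfzuv" (len 11), cursors c1@2 c2@2 c3@9, authorship 12......3..
After op 4 (insert('e')): buffer="zzeedeebxfzeuv" (len 14), cursors c1@4 c2@4 c3@12, authorship 1212......33..
After op 5 (insert('g')): buffer="zzeeggdeebxfzeguv" (len 17), cursors c1@6 c2@6 c3@15, authorship 121212......333..

Answer: 6 6 15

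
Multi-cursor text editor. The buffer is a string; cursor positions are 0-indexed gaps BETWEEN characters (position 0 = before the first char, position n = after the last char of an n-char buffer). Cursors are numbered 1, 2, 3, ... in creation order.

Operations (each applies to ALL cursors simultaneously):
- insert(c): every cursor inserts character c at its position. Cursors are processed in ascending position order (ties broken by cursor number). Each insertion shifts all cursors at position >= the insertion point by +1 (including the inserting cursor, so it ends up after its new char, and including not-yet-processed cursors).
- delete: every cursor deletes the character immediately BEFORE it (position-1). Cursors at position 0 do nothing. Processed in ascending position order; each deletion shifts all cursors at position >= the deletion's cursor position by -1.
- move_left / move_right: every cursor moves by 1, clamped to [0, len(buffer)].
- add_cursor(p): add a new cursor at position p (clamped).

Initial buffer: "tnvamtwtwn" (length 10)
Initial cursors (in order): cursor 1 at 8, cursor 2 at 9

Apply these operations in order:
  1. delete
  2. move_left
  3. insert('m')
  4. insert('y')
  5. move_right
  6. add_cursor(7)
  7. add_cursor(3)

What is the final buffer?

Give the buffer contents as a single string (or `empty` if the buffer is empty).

Answer: tnvamtmmyywn

Derivation:
After op 1 (delete): buffer="tnvamtwn" (len 8), cursors c1@7 c2@7, authorship ........
After op 2 (move_left): buffer="tnvamtwn" (len 8), cursors c1@6 c2@6, authorship ........
After op 3 (insert('m')): buffer="tnvamtmmwn" (len 10), cursors c1@8 c2@8, authorship ......12..
After op 4 (insert('y')): buffer="tnvamtmmyywn" (len 12), cursors c1@10 c2@10, authorship ......1212..
After op 5 (move_right): buffer="tnvamtmmyywn" (len 12), cursors c1@11 c2@11, authorship ......1212..
After op 6 (add_cursor(7)): buffer="tnvamtmmyywn" (len 12), cursors c3@7 c1@11 c2@11, authorship ......1212..
After op 7 (add_cursor(3)): buffer="tnvamtmmyywn" (len 12), cursors c4@3 c3@7 c1@11 c2@11, authorship ......1212..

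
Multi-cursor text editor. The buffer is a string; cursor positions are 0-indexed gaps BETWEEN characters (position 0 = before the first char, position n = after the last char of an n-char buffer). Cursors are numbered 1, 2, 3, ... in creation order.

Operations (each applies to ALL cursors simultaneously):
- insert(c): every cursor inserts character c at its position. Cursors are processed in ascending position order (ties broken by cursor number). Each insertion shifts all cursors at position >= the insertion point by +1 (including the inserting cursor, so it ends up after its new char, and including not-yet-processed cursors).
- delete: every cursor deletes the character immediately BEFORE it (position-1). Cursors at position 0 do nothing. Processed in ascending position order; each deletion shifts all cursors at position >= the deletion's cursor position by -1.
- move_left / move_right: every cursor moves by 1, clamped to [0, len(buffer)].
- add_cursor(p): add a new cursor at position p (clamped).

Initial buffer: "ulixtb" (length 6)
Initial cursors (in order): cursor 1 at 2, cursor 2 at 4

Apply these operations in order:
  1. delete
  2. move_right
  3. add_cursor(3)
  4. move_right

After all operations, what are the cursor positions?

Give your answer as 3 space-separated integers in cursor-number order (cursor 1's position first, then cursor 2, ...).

After op 1 (delete): buffer="uitb" (len 4), cursors c1@1 c2@2, authorship ....
After op 2 (move_right): buffer="uitb" (len 4), cursors c1@2 c2@3, authorship ....
After op 3 (add_cursor(3)): buffer="uitb" (len 4), cursors c1@2 c2@3 c3@3, authorship ....
After op 4 (move_right): buffer="uitb" (len 4), cursors c1@3 c2@4 c3@4, authorship ....

Answer: 3 4 4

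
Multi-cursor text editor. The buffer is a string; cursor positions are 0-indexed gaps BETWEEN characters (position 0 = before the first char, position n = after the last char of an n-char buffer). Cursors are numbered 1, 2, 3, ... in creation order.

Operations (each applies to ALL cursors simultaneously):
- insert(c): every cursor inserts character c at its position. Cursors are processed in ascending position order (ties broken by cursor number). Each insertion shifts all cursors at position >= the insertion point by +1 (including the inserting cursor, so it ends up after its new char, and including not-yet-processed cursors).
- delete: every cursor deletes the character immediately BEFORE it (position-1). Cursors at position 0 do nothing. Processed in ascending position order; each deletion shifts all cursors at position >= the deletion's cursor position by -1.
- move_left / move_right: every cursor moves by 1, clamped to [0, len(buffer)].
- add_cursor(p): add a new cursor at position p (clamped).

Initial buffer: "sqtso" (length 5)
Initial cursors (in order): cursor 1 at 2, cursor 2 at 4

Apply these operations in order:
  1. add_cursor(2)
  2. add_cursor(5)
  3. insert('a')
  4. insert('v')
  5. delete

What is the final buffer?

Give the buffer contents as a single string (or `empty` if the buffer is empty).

After op 1 (add_cursor(2)): buffer="sqtso" (len 5), cursors c1@2 c3@2 c2@4, authorship .....
After op 2 (add_cursor(5)): buffer="sqtso" (len 5), cursors c1@2 c3@2 c2@4 c4@5, authorship .....
After op 3 (insert('a')): buffer="sqaatsaoa" (len 9), cursors c1@4 c3@4 c2@7 c4@9, authorship ..13..2.4
After op 4 (insert('v')): buffer="sqaavvtsavoav" (len 13), cursors c1@6 c3@6 c2@10 c4@13, authorship ..1313..22.44
After op 5 (delete): buffer="sqaatsaoa" (len 9), cursors c1@4 c3@4 c2@7 c4@9, authorship ..13..2.4

Answer: sqaatsaoa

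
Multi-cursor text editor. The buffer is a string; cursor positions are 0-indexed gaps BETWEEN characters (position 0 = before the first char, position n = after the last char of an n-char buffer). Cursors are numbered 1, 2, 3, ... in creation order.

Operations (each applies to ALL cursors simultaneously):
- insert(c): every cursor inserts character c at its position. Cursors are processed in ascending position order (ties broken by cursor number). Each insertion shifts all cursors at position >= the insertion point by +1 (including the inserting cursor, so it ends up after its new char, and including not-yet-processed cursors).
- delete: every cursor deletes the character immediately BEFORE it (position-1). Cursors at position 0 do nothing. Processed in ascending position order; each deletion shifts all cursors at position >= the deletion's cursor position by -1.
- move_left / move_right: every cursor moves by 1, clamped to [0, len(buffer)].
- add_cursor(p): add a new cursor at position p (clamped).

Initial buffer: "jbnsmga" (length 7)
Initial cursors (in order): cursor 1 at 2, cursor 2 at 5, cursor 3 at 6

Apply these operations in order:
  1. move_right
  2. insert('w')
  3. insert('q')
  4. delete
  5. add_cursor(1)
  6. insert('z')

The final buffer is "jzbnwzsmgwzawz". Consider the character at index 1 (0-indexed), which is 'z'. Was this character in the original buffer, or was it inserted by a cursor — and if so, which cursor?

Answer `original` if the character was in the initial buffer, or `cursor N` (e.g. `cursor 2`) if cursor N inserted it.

Answer: cursor 4

Derivation:
After op 1 (move_right): buffer="jbnsmga" (len 7), cursors c1@3 c2@6 c3@7, authorship .......
After op 2 (insert('w')): buffer="jbnwsmgwaw" (len 10), cursors c1@4 c2@8 c3@10, authorship ...1...2.3
After op 3 (insert('q')): buffer="jbnwqsmgwqawq" (len 13), cursors c1@5 c2@10 c3@13, authorship ...11...22.33
After op 4 (delete): buffer="jbnwsmgwaw" (len 10), cursors c1@4 c2@8 c3@10, authorship ...1...2.3
After op 5 (add_cursor(1)): buffer="jbnwsmgwaw" (len 10), cursors c4@1 c1@4 c2@8 c3@10, authorship ...1...2.3
After op 6 (insert('z')): buffer="jzbnwzsmgwzawz" (len 14), cursors c4@2 c1@6 c2@11 c3@14, authorship .4..11...22.33
Authorship (.=original, N=cursor N): . 4 . . 1 1 . . . 2 2 . 3 3
Index 1: author = 4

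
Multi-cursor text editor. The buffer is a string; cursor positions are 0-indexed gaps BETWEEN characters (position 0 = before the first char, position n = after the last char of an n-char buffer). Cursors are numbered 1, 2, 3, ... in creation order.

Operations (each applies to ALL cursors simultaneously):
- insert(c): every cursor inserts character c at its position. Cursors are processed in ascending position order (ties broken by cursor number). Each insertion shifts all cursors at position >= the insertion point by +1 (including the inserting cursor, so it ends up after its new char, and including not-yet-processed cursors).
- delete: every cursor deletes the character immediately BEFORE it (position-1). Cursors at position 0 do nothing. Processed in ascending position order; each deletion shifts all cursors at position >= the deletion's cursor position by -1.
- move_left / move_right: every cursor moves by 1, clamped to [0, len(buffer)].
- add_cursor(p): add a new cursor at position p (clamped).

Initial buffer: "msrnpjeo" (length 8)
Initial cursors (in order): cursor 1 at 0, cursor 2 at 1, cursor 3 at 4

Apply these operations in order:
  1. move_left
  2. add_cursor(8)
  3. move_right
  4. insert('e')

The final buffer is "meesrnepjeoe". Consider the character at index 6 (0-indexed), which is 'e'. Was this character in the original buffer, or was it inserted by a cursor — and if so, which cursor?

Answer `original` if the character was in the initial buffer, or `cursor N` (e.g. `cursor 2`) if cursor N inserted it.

Answer: cursor 3

Derivation:
After op 1 (move_left): buffer="msrnpjeo" (len 8), cursors c1@0 c2@0 c3@3, authorship ........
After op 2 (add_cursor(8)): buffer="msrnpjeo" (len 8), cursors c1@0 c2@0 c3@3 c4@8, authorship ........
After op 3 (move_right): buffer="msrnpjeo" (len 8), cursors c1@1 c2@1 c3@4 c4@8, authorship ........
After op 4 (insert('e')): buffer="meesrnepjeoe" (len 12), cursors c1@3 c2@3 c3@7 c4@12, authorship .12...3....4
Authorship (.=original, N=cursor N): . 1 2 . . . 3 . . . . 4
Index 6: author = 3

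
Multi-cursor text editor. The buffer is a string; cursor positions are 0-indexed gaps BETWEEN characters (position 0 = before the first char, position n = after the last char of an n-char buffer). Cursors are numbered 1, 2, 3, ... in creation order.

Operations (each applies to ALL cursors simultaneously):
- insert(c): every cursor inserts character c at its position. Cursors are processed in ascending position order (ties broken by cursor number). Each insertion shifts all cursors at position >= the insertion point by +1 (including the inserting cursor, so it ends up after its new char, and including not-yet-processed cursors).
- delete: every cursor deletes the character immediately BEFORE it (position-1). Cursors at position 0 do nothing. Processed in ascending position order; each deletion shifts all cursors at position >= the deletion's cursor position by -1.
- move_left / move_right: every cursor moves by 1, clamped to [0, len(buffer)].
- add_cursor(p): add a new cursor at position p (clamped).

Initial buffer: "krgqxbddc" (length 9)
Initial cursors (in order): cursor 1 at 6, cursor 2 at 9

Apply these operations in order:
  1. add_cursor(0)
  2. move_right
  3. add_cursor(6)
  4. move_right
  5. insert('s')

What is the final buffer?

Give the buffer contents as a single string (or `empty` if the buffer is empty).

After op 1 (add_cursor(0)): buffer="krgqxbddc" (len 9), cursors c3@0 c1@6 c2@9, authorship .........
After op 2 (move_right): buffer="krgqxbddc" (len 9), cursors c3@1 c1@7 c2@9, authorship .........
After op 3 (add_cursor(6)): buffer="krgqxbddc" (len 9), cursors c3@1 c4@6 c1@7 c2@9, authorship .........
After op 4 (move_right): buffer="krgqxbddc" (len 9), cursors c3@2 c4@7 c1@8 c2@9, authorship .........
After op 5 (insert('s')): buffer="krsgqxbdsdscs" (len 13), cursors c3@3 c4@9 c1@11 c2@13, authorship ..3.....4.1.2

Answer: krsgqxbdsdscs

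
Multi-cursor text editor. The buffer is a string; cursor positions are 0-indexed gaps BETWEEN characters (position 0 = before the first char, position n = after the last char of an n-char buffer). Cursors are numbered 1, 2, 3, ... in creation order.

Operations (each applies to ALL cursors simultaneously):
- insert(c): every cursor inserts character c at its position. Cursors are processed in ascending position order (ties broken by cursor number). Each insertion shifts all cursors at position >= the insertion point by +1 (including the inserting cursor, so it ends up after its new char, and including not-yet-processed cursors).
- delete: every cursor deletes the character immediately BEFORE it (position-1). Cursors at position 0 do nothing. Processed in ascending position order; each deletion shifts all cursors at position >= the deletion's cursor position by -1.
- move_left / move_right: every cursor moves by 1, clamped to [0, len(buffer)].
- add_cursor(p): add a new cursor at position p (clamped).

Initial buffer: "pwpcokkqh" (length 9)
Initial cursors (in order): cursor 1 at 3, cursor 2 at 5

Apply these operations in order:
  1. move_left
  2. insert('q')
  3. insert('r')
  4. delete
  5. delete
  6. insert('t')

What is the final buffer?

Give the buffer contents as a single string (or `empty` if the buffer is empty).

Answer: pwtpctokkqh

Derivation:
After op 1 (move_left): buffer="pwpcokkqh" (len 9), cursors c1@2 c2@4, authorship .........
After op 2 (insert('q')): buffer="pwqpcqokkqh" (len 11), cursors c1@3 c2@6, authorship ..1..2.....
After op 3 (insert('r')): buffer="pwqrpcqrokkqh" (len 13), cursors c1@4 c2@8, authorship ..11..22.....
After op 4 (delete): buffer="pwqpcqokkqh" (len 11), cursors c1@3 c2@6, authorship ..1..2.....
After op 5 (delete): buffer="pwpcokkqh" (len 9), cursors c1@2 c2@4, authorship .........
After op 6 (insert('t')): buffer="pwtpctokkqh" (len 11), cursors c1@3 c2@6, authorship ..1..2.....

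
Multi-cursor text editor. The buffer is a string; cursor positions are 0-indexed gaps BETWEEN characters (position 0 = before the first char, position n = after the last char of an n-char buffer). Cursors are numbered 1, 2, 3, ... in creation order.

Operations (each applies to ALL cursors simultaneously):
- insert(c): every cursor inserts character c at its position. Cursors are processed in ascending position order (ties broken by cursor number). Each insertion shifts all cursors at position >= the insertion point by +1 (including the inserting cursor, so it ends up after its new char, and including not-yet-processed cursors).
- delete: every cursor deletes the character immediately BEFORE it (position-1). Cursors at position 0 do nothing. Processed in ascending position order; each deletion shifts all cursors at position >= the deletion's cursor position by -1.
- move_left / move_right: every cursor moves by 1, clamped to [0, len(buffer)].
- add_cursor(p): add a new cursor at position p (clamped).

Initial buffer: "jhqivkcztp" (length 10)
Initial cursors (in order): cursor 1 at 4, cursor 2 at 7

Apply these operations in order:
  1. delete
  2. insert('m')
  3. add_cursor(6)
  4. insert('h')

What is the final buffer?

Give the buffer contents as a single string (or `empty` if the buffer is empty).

After op 1 (delete): buffer="jhqvkztp" (len 8), cursors c1@3 c2@5, authorship ........
After op 2 (insert('m')): buffer="jhqmvkmztp" (len 10), cursors c1@4 c2@7, authorship ...1..2...
After op 3 (add_cursor(6)): buffer="jhqmvkmztp" (len 10), cursors c1@4 c3@6 c2@7, authorship ...1..2...
After op 4 (insert('h')): buffer="jhqmhvkhmhztp" (len 13), cursors c1@5 c3@8 c2@10, authorship ...11..322...

Answer: jhqmhvkhmhztp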